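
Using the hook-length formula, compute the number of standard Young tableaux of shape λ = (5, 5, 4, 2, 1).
# SYT of shape (5, 5, 4, 2, 1) = 1701700

Hook-length formula: f^λ = n! / Π hook(c), product over all cells c of the Young diagram. For λ = (5, 5, 4, 2, 1), n = 17 boxes. Hook lengths by row (left-to-right, top-to-bottom): [9, 7, 5, 4, 2]; [8, 6, 4, 3, 1]; [6, 4, 2, 1]; [3, 1]; [1]. Product of hooks = 209018880. So f^λ = 17! / 209018880 = 355687428096000 / 209018880 = 1701700.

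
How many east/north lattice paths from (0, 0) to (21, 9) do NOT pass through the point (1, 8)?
Number of paths = 14306961

Total paths from (0, 0) to (21, 9): C(30, 21) = 14307150. Paths through (1, 8): (paths (0, 0) → (1, 8)) × (paths (1, 8) → (21, 9)) = C(9, 1) · C(21, 20) = 9 · 21 = 189. Avoidance count = 14307150 − 189 = 14306961.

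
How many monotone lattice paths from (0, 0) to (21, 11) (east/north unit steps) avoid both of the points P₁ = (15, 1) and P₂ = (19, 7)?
Number of paths = 119079752

Inclusion–exclusion. Total paths: C(32, 21) = 129024480. Through P₁: C(16, 15)·C(16, 6) = 128128. Through P₂: C(26, 19)·C(6, 2) = 9867000. Since P₁ is strictly southwest of P₂, a monotone path through both must visit P₁ then P₂; paths through both = C(16, 15)·C(10, 4)·C(6, 2) = 50400. Avoid both = 129024480 − 128128 − 9867000 + 50400 = 119079752.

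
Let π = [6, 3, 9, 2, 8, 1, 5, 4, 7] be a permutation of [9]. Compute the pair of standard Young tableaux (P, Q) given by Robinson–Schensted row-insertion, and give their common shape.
P = [1, 4, 7] / [2, 5] / [3, 8] / [6, 9];  Q = [1, 3, 9] / [2, 5] / [4, 7] / [6, 8];  common shape = (3, 2, 2, 2)

Row-insert the values π_1, π_2, … into P one at a time, bumping the leftmost entry strictly greater than the inserted value down to the next row. The recording tableau Q records, in position (i, j), the step at which that cell was added to P.
  Insert 6 (step 1): P = [6];  Q = [1]
  Insert 3 (step 2): P = [3] / [6];  Q = [1] / [2]
  Insert 9 (step 3): P = [3, 9] / [6];  Q = [1, 3] / [2]
  Insert 2 (step 4): P = [2, 9] / [3] / [6];  Q = [1, 3] / [2] / [4]
  Insert 8 (step 5): P = [2, 8] / [3, 9] / [6];  Q = [1, 3] / [2, 5] / [4]
  Insert 1 (step 6): P = [1, 8] / [2, 9] / [3] / [6];  Q = [1, 3] / [2, 5] / [4] / [6]
  Insert 5 (step 7): P = [1, 5] / [2, 8] / [3, 9] / [6];  Q = [1, 3] / [2, 5] / [4, 7] / [6]
  Insert 4 (step 8): P = [1, 4] / [2, 5] / [3, 8] / [6, 9];  Q = [1, 3] / [2, 5] / [4, 7] / [6, 8]
  Insert 7 (step 9): P = [1, 4, 7] / [2, 5] / [3, 8] / [6, 9];  Q = [1, 3, 9] / [2, 5] / [4, 7] / [6, 8]
Final shape: (3, 2, 2, 2).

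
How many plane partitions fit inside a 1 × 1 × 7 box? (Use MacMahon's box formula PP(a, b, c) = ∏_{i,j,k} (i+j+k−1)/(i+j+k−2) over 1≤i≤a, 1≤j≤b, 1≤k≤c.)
PP(1, 1, 7) = 8

Evaluate the triple product over i = 1..1, j = 1..1, k = 1..7. The factors are (2/1) · (3/2) · (4/3) · (5/4) · (6/5) · (7/6) · (8/7). The numerators and denominators telescope so the product is an integer; carrying out the multiplication exactly gives PP(1, 1, 7) = 8.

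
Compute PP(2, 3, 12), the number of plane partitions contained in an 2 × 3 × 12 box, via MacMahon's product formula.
PP(2, 3, 12) = 63700

Evaluate the triple product over i = 1..2, j = 1..3, k = 1..12. The factors are (2/1) · (3/2) · (4/3) · (5/4) · (6/5) · (7/6) · (8/7) · (9/8) · … (72 factors total). The numerators and denominators telescope so the product is an integer; carrying out the multiplication exactly gives PP(2, 3, 12) = 63700.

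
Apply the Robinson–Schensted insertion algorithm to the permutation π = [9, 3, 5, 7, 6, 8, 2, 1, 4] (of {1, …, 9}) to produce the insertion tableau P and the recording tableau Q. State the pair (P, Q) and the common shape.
P = [1, 4, 6, 8] / [2, 5] / [3] / [7] / [9];  Q = [1, 3, 4, 6] / [2, 9] / [5] / [7] / [8];  common shape = (4, 2, 1, 1, 1)

Row-insert the values π_1, π_2, … into P one at a time, bumping the leftmost entry strictly greater than the inserted value down to the next row. The recording tableau Q records, in position (i, j), the step at which that cell was added to P.
  Insert 9 (step 1): P = [9];  Q = [1]
  Insert 3 (step 2): P = [3] / [9];  Q = [1] / [2]
  Insert 5 (step 3): P = [3, 5] / [9];  Q = [1, 3] / [2]
  Insert 7 (step 4): P = [3, 5, 7] / [9];  Q = [1, 3, 4] / [2]
  Insert 6 (step 5): P = [3, 5, 6] / [7] / [9];  Q = [1, 3, 4] / [2] / [5]
  Insert 8 (step 6): P = [3, 5, 6, 8] / [7] / [9];  Q = [1, 3, 4, 6] / [2] / [5]
  Insert 2 (step 7): P = [2, 5, 6, 8] / [3] / [7] / [9];  Q = [1, 3, 4, 6] / [2] / [5] / [7]
  Insert 1 (step 8): P = [1, 5, 6, 8] / [2] / [3] / [7] / [9];  Q = [1, 3, 4, 6] / [2] / [5] / [7] / [8]
  Insert 4 (step 9): P = [1, 4, 6, 8] / [2, 5] / [3] / [7] / [9];  Q = [1, 3, 4, 6] / [2, 9] / [5] / [7] / [8]
Final shape: (4, 2, 1, 1, 1).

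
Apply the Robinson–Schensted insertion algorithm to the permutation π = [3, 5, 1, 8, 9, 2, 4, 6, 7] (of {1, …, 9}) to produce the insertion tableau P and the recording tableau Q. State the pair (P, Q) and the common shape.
P = [1, 2, 4, 6, 7] / [3, 5, 8, 9];  Q = [1, 2, 4, 5, 9] / [3, 6, 7, 8];  common shape = (5, 4)

Row-insert the values π_1, π_2, … into P one at a time, bumping the leftmost entry strictly greater than the inserted value down to the next row. The recording tableau Q records, in position (i, j), the step at which that cell was added to P.
  Insert 3 (step 1): P = [3];  Q = [1]
  Insert 5 (step 2): P = [3, 5];  Q = [1, 2]
  Insert 1 (step 3): P = [1, 5] / [3];  Q = [1, 2] / [3]
  Insert 8 (step 4): P = [1, 5, 8] / [3];  Q = [1, 2, 4] / [3]
  Insert 9 (step 5): P = [1, 5, 8, 9] / [3];  Q = [1, 2, 4, 5] / [3]
  Insert 2 (step 6): P = [1, 2, 8, 9] / [3, 5];  Q = [1, 2, 4, 5] / [3, 6]
  Insert 4 (step 7): P = [1, 2, 4, 9] / [3, 5, 8];  Q = [1, 2, 4, 5] / [3, 6, 7]
  Insert 6 (step 8): P = [1, 2, 4, 6] / [3, 5, 8, 9];  Q = [1, 2, 4, 5] / [3, 6, 7, 8]
  Insert 7 (step 9): P = [1, 2, 4, 6, 7] / [3, 5, 8, 9];  Q = [1, 2, 4, 5, 9] / [3, 6, 7, 8]
Final shape: (5, 4).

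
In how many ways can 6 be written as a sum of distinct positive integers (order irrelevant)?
q(6) = 4

List partitions of 6 into distinct parts: 6, 5+1, 4+2, 3+2+1. There are q(6) = 4. (Euler: this equals the number of odd-part partitions of 6.)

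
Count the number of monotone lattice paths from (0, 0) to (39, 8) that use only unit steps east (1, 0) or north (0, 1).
Number of paths = 314457495

A monotone lattice path from (0, 0) to (39, 8) consists of 39 east steps and 8 north steps in some order, so it is determined by which 39 of the 47 steps are east. The count is C(47, 39) = 314457495.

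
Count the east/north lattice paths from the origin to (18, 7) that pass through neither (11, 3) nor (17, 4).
Number of paths = 346832

Inclusion–exclusion. Total paths: C(25, 18) = 480700. Through P₁: C(14, 11)·C(11, 7) = 120120. Through P₂: C(21, 17)·C(4, 1) = 23940. Since P₁ is strictly southwest of P₂, a monotone path through both must visit P₁ then P₂; paths through both = C(14, 11)·C(7, 6)·C(4, 1) = 10192. Avoid both = 480700 − 120120 − 23940 + 10192 = 346832.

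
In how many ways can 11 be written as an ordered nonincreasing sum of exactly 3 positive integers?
p(11, 3 parts) = 10

Partitions of n into exactly k parts ↔ partitions of n − k into at most k parts (subtract 1 from each part). For n = 11, k = 3, the partitions are: 9+1+1, 8+2+1, 7+3+1, 7+2+2, 6+4+1, 6+3+2, 5+5+1, 5+4+2, 5+3+3, 4+4+3. Count = 10.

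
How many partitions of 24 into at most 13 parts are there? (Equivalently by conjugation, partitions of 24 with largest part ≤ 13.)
p(24, parts ≤ 13) = 1436

Use the recurrence p(n, m) = p(n, m−1) + p(n−m, m): either the largest part is < m (count p(n, m−1)) or the largest part is exactly m (remove one copy of m, count p(n−m, m)). With p(0, ·) = 1 this gives p(24, parts ≤ 13) = 1436. (By conjugating Young diagrams, this also counts partitions of 24 into at most 13 parts.)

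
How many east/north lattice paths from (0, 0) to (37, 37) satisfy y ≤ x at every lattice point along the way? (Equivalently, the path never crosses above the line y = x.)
Number of paths = 45950804324621742364

By the reflection principle (André's argument), the number of monotone paths to (37, 37) with n ≤ m that never go above y = x is C(74, 37) − C(74, 38) = 1746130564335626209832 − 1700179760011004467468 = 45950804324621742364.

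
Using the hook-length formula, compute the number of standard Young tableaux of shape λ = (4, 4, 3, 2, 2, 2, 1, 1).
# SYT of shape (4, 4, 3, 2, 2, 2, 1, 1) = 14284998

Hook-length formula: f^λ = n! / Π hook(c), product over all cells c of the Young diagram. For λ = (4, 4, 3, 2, 2, 2, 1, 1), n = 19 boxes. Hook lengths by row (left-to-right, top-to-bottom): [11, 8, 4, 2]; [10, 7, 3, 1]; [8, 5, 1]; [6, 3]; [5, 2]; [4, 1]; [2]; [1]. Product of hooks = 8515584000. So f^λ = 19! / 8515584000 = 121645100408832000 / 8515584000 = 14284998.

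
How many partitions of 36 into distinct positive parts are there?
q(36) = 668

A partition into distinct parts is a strictly decreasing sequence summing to n. The recurrence d(n, m) = d(n, m−1) + d(n−m, m−1) (use part m at most once) with q(n) = d(n, n) gives q(36) = 668. (Euler's theorem: # distinct-part partitions = # odd-part partitions.)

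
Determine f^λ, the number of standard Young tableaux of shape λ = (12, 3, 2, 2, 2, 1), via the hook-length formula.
# SYT of shape (12, 3, 2, 2, 2, 1) = 87639552

Hook-length formula: f^λ = n! / Π hook(c), product over all cells c of the Young diagram. For λ = (12, 3, 2, 2, 2, 1), n = 22 boxes. Hook lengths by row (left-to-right, top-to-bottom): [17, 15, 11, 9, 8, 7, 6, 5, 4, 3, 2, 1]; [7, 5, 1]; [5, 3]; [4, 2]; [3, 1]; [1]. Product of hooks = 12825267840000. So f^λ = 22! / 12825267840000 = 1124000727777607680000 / 12825267840000 = 87639552.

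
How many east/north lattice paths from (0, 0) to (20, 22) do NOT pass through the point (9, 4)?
Number of paths = 489054545070

Total paths from (0, 0) to (20, 22): C(42, 20) = 513791607420. Paths through (9, 4): (paths (0, 0) → (9, 4)) × (paths (9, 4) → (20, 22)) = C(13, 9) · C(29, 11) = 715 · 34597290 = 24737062350. Avoidance count = 513791607420 − 24737062350 = 489054545070.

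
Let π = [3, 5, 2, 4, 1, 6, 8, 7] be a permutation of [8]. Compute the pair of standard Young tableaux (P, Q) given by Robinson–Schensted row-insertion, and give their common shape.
P = [1, 4, 6, 7] / [2, 5, 8] / [3];  Q = [1, 2, 6, 7] / [3, 4, 8] / [5];  common shape = (4, 3, 1)

Row-insert the values π_1, π_2, … into P one at a time, bumping the leftmost entry strictly greater than the inserted value down to the next row. The recording tableau Q records, in position (i, j), the step at which that cell was added to P.
  Insert 3 (step 1): P = [3];  Q = [1]
  Insert 5 (step 2): P = [3, 5];  Q = [1, 2]
  Insert 2 (step 3): P = [2, 5] / [3];  Q = [1, 2] / [3]
  Insert 4 (step 4): P = [2, 4] / [3, 5];  Q = [1, 2] / [3, 4]
  Insert 1 (step 5): P = [1, 4] / [2, 5] / [3];  Q = [1, 2] / [3, 4] / [5]
  Insert 6 (step 6): P = [1, 4, 6] / [2, 5] / [3];  Q = [1, 2, 6] / [3, 4] / [5]
  Insert 8 (step 7): P = [1, 4, 6, 8] / [2, 5] / [3];  Q = [1, 2, 6, 7] / [3, 4] / [5]
  Insert 7 (step 8): P = [1, 4, 6, 7] / [2, 5, 8] / [3];  Q = [1, 2, 6, 7] / [3, 4, 8] / [5]
Final shape: (4, 3, 1).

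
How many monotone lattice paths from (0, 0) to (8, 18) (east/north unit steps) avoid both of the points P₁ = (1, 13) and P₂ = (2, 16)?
Number of paths = 1548471

Inclusion–exclusion. Total paths: C(26, 8) = 1562275. Through P₁: C(14, 1)·C(12, 7) = 11088. Through P₂: C(18, 2)·C(8, 6) = 4284. Since P₁ is strictly southwest of P₂, a monotone path through both must visit P₁ then P₂; paths through both = C(14, 1)·C(4, 1)·C(8, 6) = 1568. Avoid both = 1562275 − 11088 − 4284 + 1568 = 1548471.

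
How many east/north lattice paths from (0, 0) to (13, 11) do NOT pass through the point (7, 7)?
Number of paths = 1775424

Total paths from (0, 0) to (13, 11): C(24, 13) = 2496144. Paths through (7, 7): (paths (0, 0) → (7, 7)) × (paths (7, 7) → (13, 11)) = C(14, 7) · C(10, 6) = 3432 · 210 = 720720. Avoidance count = 2496144 − 720720 = 1775424.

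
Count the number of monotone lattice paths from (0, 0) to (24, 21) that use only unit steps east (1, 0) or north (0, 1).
Number of paths = 3773655750150

A monotone lattice path from (0, 0) to (24, 21) consists of 24 east steps and 21 north steps in some order, so it is determined by which 24 of the 45 steps are east. The count is C(45, 24) = 3773655750150.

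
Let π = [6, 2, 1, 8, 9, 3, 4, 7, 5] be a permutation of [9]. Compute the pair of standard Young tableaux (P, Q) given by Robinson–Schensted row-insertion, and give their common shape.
P = [1, 3, 4, 5] / [2, 7, 9] / [6, 8];  Q = [1, 4, 5, 8] / [2, 6, 7] / [3, 9];  common shape = (4, 3, 2)

Row-insert the values π_1, π_2, … into P one at a time, bumping the leftmost entry strictly greater than the inserted value down to the next row. The recording tableau Q records, in position (i, j), the step at which that cell was added to P.
  Insert 6 (step 1): P = [6];  Q = [1]
  Insert 2 (step 2): P = [2] / [6];  Q = [1] / [2]
  Insert 1 (step 3): P = [1] / [2] / [6];  Q = [1] / [2] / [3]
  Insert 8 (step 4): P = [1, 8] / [2] / [6];  Q = [1, 4] / [2] / [3]
  Insert 9 (step 5): P = [1, 8, 9] / [2] / [6];  Q = [1, 4, 5] / [2] / [3]
  Insert 3 (step 6): P = [1, 3, 9] / [2, 8] / [6];  Q = [1, 4, 5] / [2, 6] / [3]
  Insert 4 (step 7): P = [1, 3, 4] / [2, 8, 9] / [6];  Q = [1, 4, 5] / [2, 6, 7] / [3]
  Insert 7 (step 8): P = [1, 3, 4, 7] / [2, 8, 9] / [6];  Q = [1, 4, 5, 8] / [2, 6, 7] / [3]
  Insert 5 (step 9): P = [1, 3, 4, 5] / [2, 7, 9] / [6, 8];  Q = [1, 4, 5, 8] / [2, 6, 7] / [3, 9]
Final shape: (4, 3, 2).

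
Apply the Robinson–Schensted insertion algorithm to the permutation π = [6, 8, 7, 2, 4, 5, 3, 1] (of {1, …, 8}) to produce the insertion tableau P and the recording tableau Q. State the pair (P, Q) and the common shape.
P = [1, 3, 5] / [2, 7] / [4] / [6] / [8];  Q = [1, 2, 6] / [3, 5] / [4] / [7] / [8];  common shape = (3, 2, 1, 1, 1)

Row-insert the values π_1, π_2, … into P one at a time, bumping the leftmost entry strictly greater than the inserted value down to the next row. The recording tableau Q records, in position (i, j), the step at which that cell was added to P.
  Insert 6 (step 1): P = [6];  Q = [1]
  Insert 8 (step 2): P = [6, 8];  Q = [1, 2]
  Insert 7 (step 3): P = [6, 7] / [8];  Q = [1, 2] / [3]
  Insert 2 (step 4): P = [2, 7] / [6] / [8];  Q = [1, 2] / [3] / [4]
  Insert 4 (step 5): P = [2, 4] / [6, 7] / [8];  Q = [1, 2] / [3, 5] / [4]
  Insert 5 (step 6): P = [2, 4, 5] / [6, 7] / [8];  Q = [1, 2, 6] / [3, 5] / [4]
  Insert 3 (step 7): P = [2, 3, 5] / [4, 7] / [6] / [8];  Q = [1, 2, 6] / [3, 5] / [4] / [7]
  Insert 1 (step 8): P = [1, 3, 5] / [2, 7] / [4] / [6] / [8];  Q = [1, 2, 6] / [3, 5] / [4] / [7] / [8]
Final shape: (3, 2, 1, 1, 1).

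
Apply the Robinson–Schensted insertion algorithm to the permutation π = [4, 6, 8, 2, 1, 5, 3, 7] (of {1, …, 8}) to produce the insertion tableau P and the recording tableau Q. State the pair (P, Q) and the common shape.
P = [1, 3, 7] / [2, 5, 8] / [4, 6];  Q = [1, 2, 3] / [4, 6, 8] / [5, 7];  common shape = (3, 3, 2)

Row-insert the values π_1, π_2, … into P one at a time, bumping the leftmost entry strictly greater than the inserted value down to the next row. The recording tableau Q records, in position (i, j), the step at which that cell was added to P.
  Insert 4 (step 1): P = [4];  Q = [1]
  Insert 6 (step 2): P = [4, 6];  Q = [1, 2]
  Insert 8 (step 3): P = [4, 6, 8];  Q = [1, 2, 3]
  Insert 2 (step 4): P = [2, 6, 8] / [4];  Q = [1, 2, 3] / [4]
  Insert 1 (step 5): P = [1, 6, 8] / [2] / [4];  Q = [1, 2, 3] / [4] / [5]
  Insert 5 (step 6): P = [1, 5, 8] / [2, 6] / [4];  Q = [1, 2, 3] / [4, 6] / [5]
  Insert 3 (step 7): P = [1, 3, 8] / [2, 5] / [4, 6];  Q = [1, 2, 3] / [4, 6] / [5, 7]
  Insert 7 (step 8): P = [1, 3, 7] / [2, 5, 8] / [4, 6];  Q = [1, 2, 3] / [4, 6, 8] / [5, 7]
Final shape: (3, 3, 2).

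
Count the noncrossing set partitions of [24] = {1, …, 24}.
C_24 = 1289904147324

These noncrossing partitions are counted by the Catalan number C_n = (1/(n + 1)) · C(2n, n). For n = 24: C_24 = (1/25) · C(48, 24) = 32247603683100/25 = 1289904147324.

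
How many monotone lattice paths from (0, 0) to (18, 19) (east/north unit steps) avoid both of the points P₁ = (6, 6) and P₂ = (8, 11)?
Number of paths = 10409317776

Inclusion–exclusion. Total paths: C(37, 18) = 17672631900. Through P₁: C(12, 6)·C(25, 12) = 4805077200. Through P₂: C(19, 8)·C(18, 10) = 3307317156. Since P₁ is strictly southwest of P₂, a monotone path through both must visit P₁ then P₂; paths through both = C(12, 6)·C(7, 2)·C(18, 10) = 849080232. Avoid both = 17672631900 − 4805077200 − 3307317156 + 849080232 = 10409317776.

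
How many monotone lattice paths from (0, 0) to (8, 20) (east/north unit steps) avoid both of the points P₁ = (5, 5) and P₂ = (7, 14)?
Number of paths = 2185533

Inclusion–exclusion. Total paths: C(28, 8) = 3108105. Through P₁: C(10, 5)·C(18, 3) = 205632. Through P₂: C(21, 7)·C(7, 1) = 813960. Since P₁ is strictly southwest of P₂, a monotone path through both must visit P₁ then P₂; paths through both = C(10, 5)·C(11, 2)·C(7, 1) = 97020. Avoid both = 3108105 − 205632 − 813960 + 97020 = 2185533.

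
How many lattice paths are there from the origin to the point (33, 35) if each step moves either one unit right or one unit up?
Number of paths = 27640097433090845976

A monotone lattice path from (0, 0) to (33, 35) consists of 33 east steps and 35 north steps in some order, so it is determined by which 33 of the 68 steps are east. The count is C(68, 33) = 27640097433090845976.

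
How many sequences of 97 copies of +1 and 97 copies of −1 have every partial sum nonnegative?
C_97 = 14657929356129575437016877846657032761712954950899755100

These ballot sequences are counted by the Catalan number C_n = (1/(n + 1)) · C(2n, n). For n = 97: C_97 = (1/98) · C(194, 97) = 1436477076900698392827654028972389210647869585188175999800/98 = 14657929356129575437016877846657032761712954950899755100.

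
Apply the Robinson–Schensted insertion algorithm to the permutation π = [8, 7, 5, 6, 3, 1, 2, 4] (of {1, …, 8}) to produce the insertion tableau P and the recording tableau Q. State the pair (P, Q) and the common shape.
P = [1, 2, 4] / [3, 6] / [5] / [7] / [8];  Q = [1, 4, 8] / [2, 7] / [3] / [5] / [6];  common shape = (3, 2, 1, 1, 1)

Row-insert the values π_1, π_2, … into P one at a time, bumping the leftmost entry strictly greater than the inserted value down to the next row. The recording tableau Q records, in position (i, j), the step at which that cell was added to P.
  Insert 8 (step 1): P = [8];  Q = [1]
  Insert 7 (step 2): P = [7] / [8];  Q = [1] / [2]
  Insert 5 (step 3): P = [5] / [7] / [8];  Q = [1] / [2] / [3]
  Insert 6 (step 4): P = [5, 6] / [7] / [8];  Q = [1, 4] / [2] / [3]
  Insert 3 (step 5): P = [3, 6] / [5] / [7] / [8];  Q = [1, 4] / [2] / [3] / [5]
  Insert 1 (step 6): P = [1, 6] / [3] / [5] / [7] / [8];  Q = [1, 4] / [2] / [3] / [5] / [6]
  Insert 2 (step 7): P = [1, 2] / [3, 6] / [5] / [7] / [8];  Q = [1, 4] / [2, 7] / [3] / [5] / [6]
  Insert 4 (step 8): P = [1, 2, 4] / [3, 6] / [5] / [7] / [8];  Q = [1, 4, 8] / [2, 7] / [3] / [5] / [6]
Final shape: (3, 2, 1, 1, 1).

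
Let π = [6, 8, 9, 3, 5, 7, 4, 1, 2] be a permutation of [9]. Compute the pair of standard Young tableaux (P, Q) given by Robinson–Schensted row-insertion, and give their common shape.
P = [1, 2, 7] / [3, 4, 9] / [5, 8] / [6];  Q = [1, 2, 3] / [4, 5, 6] / [7, 9] / [8];  common shape = (3, 3, 2, 1)

Row-insert the values π_1, π_2, … into P one at a time, bumping the leftmost entry strictly greater than the inserted value down to the next row. The recording tableau Q records, in position (i, j), the step at which that cell was added to P.
  Insert 6 (step 1): P = [6];  Q = [1]
  Insert 8 (step 2): P = [6, 8];  Q = [1, 2]
  Insert 9 (step 3): P = [6, 8, 9];  Q = [1, 2, 3]
  Insert 3 (step 4): P = [3, 8, 9] / [6];  Q = [1, 2, 3] / [4]
  Insert 5 (step 5): P = [3, 5, 9] / [6, 8];  Q = [1, 2, 3] / [4, 5]
  Insert 7 (step 6): P = [3, 5, 7] / [6, 8, 9];  Q = [1, 2, 3] / [4, 5, 6]
  Insert 4 (step 7): P = [3, 4, 7] / [5, 8, 9] / [6];  Q = [1, 2, 3] / [4, 5, 6] / [7]
  Insert 1 (step 8): P = [1, 4, 7] / [3, 8, 9] / [5] / [6];  Q = [1, 2, 3] / [4, 5, 6] / [7] / [8]
  Insert 2 (step 9): P = [1, 2, 7] / [3, 4, 9] / [5, 8] / [6];  Q = [1, 2, 3] / [4, 5, 6] / [7, 9] / [8]
Final shape: (3, 3, 2, 1).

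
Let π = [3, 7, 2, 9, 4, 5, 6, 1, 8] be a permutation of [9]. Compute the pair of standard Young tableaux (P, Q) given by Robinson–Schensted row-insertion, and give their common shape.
P = [1, 4, 5, 6, 8] / [2, 7, 9] / [3];  Q = [1, 2, 4, 7, 9] / [3, 5, 6] / [8];  common shape = (5, 3, 1)

Row-insert the values π_1, π_2, … into P one at a time, bumping the leftmost entry strictly greater than the inserted value down to the next row. The recording tableau Q records, in position (i, j), the step at which that cell was added to P.
  Insert 3 (step 1): P = [3];  Q = [1]
  Insert 7 (step 2): P = [3, 7];  Q = [1, 2]
  Insert 2 (step 3): P = [2, 7] / [3];  Q = [1, 2] / [3]
  Insert 9 (step 4): P = [2, 7, 9] / [3];  Q = [1, 2, 4] / [3]
  Insert 4 (step 5): P = [2, 4, 9] / [3, 7];  Q = [1, 2, 4] / [3, 5]
  Insert 5 (step 6): P = [2, 4, 5] / [3, 7, 9];  Q = [1, 2, 4] / [3, 5, 6]
  Insert 6 (step 7): P = [2, 4, 5, 6] / [3, 7, 9];  Q = [1, 2, 4, 7] / [3, 5, 6]
  Insert 1 (step 8): P = [1, 4, 5, 6] / [2, 7, 9] / [3];  Q = [1, 2, 4, 7] / [3, 5, 6] / [8]
  Insert 8 (step 9): P = [1, 4, 5, 6, 8] / [2, 7, 9] / [3];  Q = [1, 2, 4, 7, 9] / [3, 5, 6] / [8]
Final shape: (5, 3, 1).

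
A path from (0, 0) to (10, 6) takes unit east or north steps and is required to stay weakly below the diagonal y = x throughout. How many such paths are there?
Number of paths = 3640

By the reflection principle (André's argument), the number of monotone paths to (10, 6) with n ≤ m that never go above y = x is C(16, 10) − C(16, 11) = 8008 − 4368 = 3640.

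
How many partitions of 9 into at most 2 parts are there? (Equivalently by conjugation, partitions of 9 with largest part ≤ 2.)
p(9, parts ≤ 2) = 5

Partitions of 9 with all parts ≤ 2: 2+2+2+2+1, 2+2+2+1+1+1, 2+2+1+1+1+1+1, 2+1+1+1+1+1+1+1, 1+1+1+1+1+1+1+1+1. Count = 5.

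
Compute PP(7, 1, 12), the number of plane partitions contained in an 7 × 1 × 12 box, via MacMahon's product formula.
PP(7, 1, 12) = 50388

Evaluate the triple product over i = 1..7, j = 1..1, k = 1..12. The factors are (2/1) · (3/2) · (4/3) · (5/4) · (6/5) · (7/6) · (8/7) · (9/8) · … (84 factors total). The numerators and denominators telescope so the product is an integer; carrying out the multiplication exactly gives PP(7, 1, 12) = 50388.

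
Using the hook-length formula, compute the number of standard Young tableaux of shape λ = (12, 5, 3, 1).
# SYT of shape (12, 5, 3, 1) = 21488544

Hook-length formula: f^λ = n! / Π hook(c), product over all cells c of the Young diagram. For λ = (12, 5, 3, 1), n = 21 boxes. Hook lengths by row (left-to-right, top-to-bottom): [15, 13, 12, 10, 9, 7, 6, 5, 4, 3, 2, 1]; [7, 5, 4, 2, 1]; [4, 2, 1]; [1]. Product of hooks = 2377589760000. So f^λ = 21! / 2377589760000 = 51090942171709440000 / 2377589760000 = 21488544.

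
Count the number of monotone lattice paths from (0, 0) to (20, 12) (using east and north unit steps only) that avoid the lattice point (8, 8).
Number of paths = 202369440

Total paths from (0, 0) to (20, 12): C(32, 20) = 225792840. Paths through (8, 8): (paths (0, 0) → (8, 8)) × (paths (8, 8) → (20, 12)) = C(16, 8) · C(16, 12) = 12870 · 1820 = 23423400. Avoidance count = 225792840 − 23423400 = 202369440.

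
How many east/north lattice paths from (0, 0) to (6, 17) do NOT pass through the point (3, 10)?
Number of paths = 66627

Total paths from (0, 0) to (6, 17): C(23, 6) = 100947. Paths through (3, 10): (paths (0, 0) → (3, 10)) × (paths (3, 10) → (6, 17)) = C(13, 3) · C(10, 3) = 286 · 120 = 34320. Avoidance count = 100947 − 34320 = 66627.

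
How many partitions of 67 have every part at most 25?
p(67, parts ≤ 25) = 2420831

Use the recurrence p(n, m) = p(n, m−1) + p(n−m, m): either the largest part is < m (count p(n, m−1)) or the largest part is exactly m (remove one copy of m, count p(n−m, m)). With p(0, ·) = 1 this gives p(67, parts ≤ 25) = 2420831. (By conjugating Young diagrams, this also counts partitions of 67 into at most 25 parts.)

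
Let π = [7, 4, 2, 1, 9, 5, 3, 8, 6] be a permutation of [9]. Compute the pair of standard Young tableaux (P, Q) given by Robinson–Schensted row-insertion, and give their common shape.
P = [1, 3, 6] / [2, 5, 8] / [4, 9] / [7];  Q = [1, 5, 8] / [2, 6, 9] / [3, 7] / [4];  common shape = (3, 3, 2, 1)

Row-insert the values π_1, π_2, … into P one at a time, bumping the leftmost entry strictly greater than the inserted value down to the next row. The recording tableau Q records, in position (i, j), the step at which that cell was added to P.
  Insert 7 (step 1): P = [7];  Q = [1]
  Insert 4 (step 2): P = [4] / [7];  Q = [1] / [2]
  Insert 2 (step 3): P = [2] / [4] / [7];  Q = [1] / [2] / [3]
  Insert 1 (step 4): P = [1] / [2] / [4] / [7];  Q = [1] / [2] / [3] / [4]
  Insert 9 (step 5): P = [1, 9] / [2] / [4] / [7];  Q = [1, 5] / [2] / [3] / [4]
  Insert 5 (step 6): P = [1, 5] / [2, 9] / [4] / [7];  Q = [1, 5] / [2, 6] / [3] / [4]
  Insert 3 (step 7): P = [1, 3] / [2, 5] / [4, 9] / [7];  Q = [1, 5] / [2, 6] / [3, 7] / [4]
  Insert 8 (step 8): P = [1, 3, 8] / [2, 5] / [4, 9] / [7];  Q = [1, 5, 8] / [2, 6] / [3, 7] / [4]
  Insert 6 (step 9): P = [1, 3, 6] / [2, 5, 8] / [4, 9] / [7];  Q = [1, 5, 8] / [2, 6, 9] / [3, 7] / [4]
Final shape: (3, 3, 2, 1).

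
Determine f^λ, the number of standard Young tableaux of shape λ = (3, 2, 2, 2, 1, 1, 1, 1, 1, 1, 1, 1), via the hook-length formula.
# SYT of shape (3, 2, 2, 2, 1, 1, 1, 1, 1, 1, 1, 1) = 15912

Hook-length formula: f^λ = n! / Π hook(c), product over all cells c of the Young diagram. For λ = (3, 2, 2, 2, 1, 1, 1, 1, 1, 1, 1, 1), n = 17 boxes. Hook lengths by row (left-to-right, top-to-bottom): [14, 5, 1]; [12, 3]; [11, 2]; [10, 1]; [8]; [7]; [6]; [5]; [4]; [3]; [2]; [1]. Product of hooks = 22353408000. So f^λ = 17! / 22353408000 = 355687428096000 / 22353408000 = 15912.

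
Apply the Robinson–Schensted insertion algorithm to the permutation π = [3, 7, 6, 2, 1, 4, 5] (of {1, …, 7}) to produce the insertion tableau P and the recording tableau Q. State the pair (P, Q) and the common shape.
P = [1, 4, 5] / [2, 6] / [3] / [7];  Q = [1, 2, 7] / [3, 6] / [4] / [5];  common shape = (3, 2, 1, 1)

Row-insert the values π_1, π_2, … into P one at a time, bumping the leftmost entry strictly greater than the inserted value down to the next row. The recording tableau Q records, in position (i, j), the step at which that cell was added to P.
  Insert 3 (step 1): P = [3];  Q = [1]
  Insert 7 (step 2): P = [3, 7];  Q = [1, 2]
  Insert 6 (step 3): P = [3, 6] / [7];  Q = [1, 2] / [3]
  Insert 2 (step 4): P = [2, 6] / [3] / [7];  Q = [1, 2] / [3] / [4]
  Insert 1 (step 5): P = [1, 6] / [2] / [3] / [7];  Q = [1, 2] / [3] / [4] / [5]
  Insert 4 (step 6): P = [1, 4] / [2, 6] / [3] / [7];  Q = [1, 2] / [3, 6] / [4] / [5]
  Insert 5 (step 7): P = [1, 4, 5] / [2, 6] / [3] / [7];  Q = [1, 2, 7] / [3, 6] / [4] / [5]
Final shape: (3, 2, 1, 1).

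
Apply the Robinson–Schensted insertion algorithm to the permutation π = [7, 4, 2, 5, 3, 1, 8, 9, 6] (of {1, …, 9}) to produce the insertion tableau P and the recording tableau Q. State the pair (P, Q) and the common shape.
P = [1, 3, 6, 9] / [2, 5, 8] / [4] / [7];  Q = [1, 4, 7, 8] / [2, 5, 9] / [3] / [6];  common shape = (4, 3, 1, 1)

Row-insert the values π_1, π_2, … into P one at a time, bumping the leftmost entry strictly greater than the inserted value down to the next row. The recording tableau Q records, in position (i, j), the step at which that cell was added to P.
  Insert 7 (step 1): P = [7];  Q = [1]
  Insert 4 (step 2): P = [4] / [7];  Q = [1] / [2]
  Insert 2 (step 3): P = [2] / [4] / [7];  Q = [1] / [2] / [3]
  Insert 5 (step 4): P = [2, 5] / [4] / [7];  Q = [1, 4] / [2] / [3]
  Insert 3 (step 5): P = [2, 3] / [4, 5] / [7];  Q = [1, 4] / [2, 5] / [3]
  Insert 1 (step 6): P = [1, 3] / [2, 5] / [4] / [7];  Q = [1, 4] / [2, 5] / [3] / [6]
  Insert 8 (step 7): P = [1, 3, 8] / [2, 5] / [4] / [7];  Q = [1, 4, 7] / [2, 5] / [3] / [6]
  Insert 9 (step 8): P = [1, 3, 8, 9] / [2, 5] / [4] / [7];  Q = [1, 4, 7, 8] / [2, 5] / [3] / [6]
  Insert 6 (step 9): P = [1, 3, 6, 9] / [2, 5, 8] / [4] / [7];  Q = [1, 4, 7, 8] / [2, 5, 9] / [3] / [6]
Final shape: (4, 3, 1, 1).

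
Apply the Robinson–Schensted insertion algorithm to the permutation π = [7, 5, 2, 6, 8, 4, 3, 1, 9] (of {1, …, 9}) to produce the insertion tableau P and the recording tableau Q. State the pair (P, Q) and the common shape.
P = [1, 3, 8, 9] / [2, 6] / [4] / [5] / [7];  Q = [1, 4, 5, 9] / [2, 6] / [3] / [7] / [8];  common shape = (4, 2, 1, 1, 1)

Row-insert the values π_1, π_2, … into P one at a time, bumping the leftmost entry strictly greater than the inserted value down to the next row. The recording tableau Q records, in position (i, j), the step at which that cell was added to P.
  Insert 7 (step 1): P = [7];  Q = [1]
  Insert 5 (step 2): P = [5] / [7];  Q = [1] / [2]
  Insert 2 (step 3): P = [2] / [5] / [7];  Q = [1] / [2] / [3]
  Insert 6 (step 4): P = [2, 6] / [5] / [7];  Q = [1, 4] / [2] / [3]
  Insert 8 (step 5): P = [2, 6, 8] / [5] / [7];  Q = [1, 4, 5] / [2] / [3]
  Insert 4 (step 6): P = [2, 4, 8] / [5, 6] / [7];  Q = [1, 4, 5] / [2, 6] / [3]
  Insert 3 (step 7): P = [2, 3, 8] / [4, 6] / [5] / [7];  Q = [1, 4, 5] / [2, 6] / [3] / [7]
  Insert 1 (step 8): P = [1, 3, 8] / [2, 6] / [4] / [5] / [7];  Q = [1, 4, 5] / [2, 6] / [3] / [7] / [8]
  Insert 9 (step 9): P = [1, 3, 8, 9] / [2, 6] / [4] / [5] / [7];  Q = [1, 4, 5, 9] / [2, 6] / [3] / [7] / [8]
Final shape: (4, 2, 1, 1, 1).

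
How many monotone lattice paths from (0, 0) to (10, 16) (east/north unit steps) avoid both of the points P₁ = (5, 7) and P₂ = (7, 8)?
Number of paths = 3056416

Inclusion–exclusion. Total paths: C(26, 10) = 5311735. Through P₁: C(12, 5)·C(14, 5) = 1585584. Through P₂: C(15, 7)·C(11, 3) = 1061775. Since P₁ is strictly southwest of P₂, a monotone path through both must visit P₁ then P₂; paths through both = C(12, 5)·C(3, 2)·C(11, 3) = 392040. Avoid both = 5311735 − 1585584 − 1061775 + 392040 = 3056416.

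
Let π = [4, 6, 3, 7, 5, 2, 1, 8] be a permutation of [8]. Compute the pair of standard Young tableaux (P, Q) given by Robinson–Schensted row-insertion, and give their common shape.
P = [1, 5, 7, 8] / [2, 6] / [3] / [4];  Q = [1, 2, 4, 8] / [3, 5] / [6] / [7];  common shape = (4, 2, 1, 1)

Row-insert the values π_1, π_2, … into P one at a time, bumping the leftmost entry strictly greater than the inserted value down to the next row. The recording tableau Q records, in position (i, j), the step at which that cell was added to P.
  Insert 4 (step 1): P = [4];  Q = [1]
  Insert 6 (step 2): P = [4, 6];  Q = [1, 2]
  Insert 3 (step 3): P = [3, 6] / [4];  Q = [1, 2] / [3]
  Insert 7 (step 4): P = [3, 6, 7] / [4];  Q = [1, 2, 4] / [3]
  Insert 5 (step 5): P = [3, 5, 7] / [4, 6];  Q = [1, 2, 4] / [3, 5]
  Insert 2 (step 6): P = [2, 5, 7] / [3, 6] / [4];  Q = [1, 2, 4] / [3, 5] / [6]
  Insert 1 (step 7): P = [1, 5, 7] / [2, 6] / [3] / [4];  Q = [1, 2, 4] / [3, 5] / [6] / [7]
  Insert 8 (step 8): P = [1, 5, 7, 8] / [2, 6] / [3] / [4];  Q = [1, 2, 4, 8] / [3, 5] / [6] / [7]
Final shape: (4, 2, 1, 1).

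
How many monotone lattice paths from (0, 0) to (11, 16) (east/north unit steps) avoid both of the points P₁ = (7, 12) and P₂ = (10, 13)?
Number of paths = 5740679

Inclusion–exclusion. Total paths: C(27, 11) = 13037895. Through P₁: C(19, 7)·C(8, 4) = 3527160. Through P₂: C(23, 10)·C(4, 1) = 4576264. Since P₁ is strictly southwest of P₂, a monotone path through both must visit P₁ then P₂; paths through both = C(19, 7)·C(4, 3)·C(4, 1) = 806208. Avoid both = 13037895 − 3527160 − 4576264 + 806208 = 5740679.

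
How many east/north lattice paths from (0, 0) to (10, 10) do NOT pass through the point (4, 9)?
Number of paths = 179751

Total paths from (0, 0) to (10, 10): C(20, 10) = 184756. Paths through (4, 9): (paths (0, 0) → (4, 9)) × (paths (4, 9) → (10, 10)) = C(13, 4) · C(7, 6) = 715 · 7 = 5005. Avoidance count = 184756 − 5005 = 179751.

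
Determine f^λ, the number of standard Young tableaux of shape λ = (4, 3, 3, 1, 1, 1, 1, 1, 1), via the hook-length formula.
# SYT of shape (4, 3, 3, 1, 1, 1, 1, 1, 1) = 112112

Hook-length formula: f^λ = n! / Π hook(c), product over all cells c of the Young diagram. For λ = (4, 3, 3, 1, 1, 1, 1, 1, 1), n = 16 boxes. Hook lengths by row (left-to-right, top-to-bottom): [12, 5, 4, 1]; [10, 3, 2]; [9, 2, 1]; [6]; [5]; [4]; [3]; [2]; [1]. Product of hooks = 186624000. So f^λ = 16! / 186624000 = 20922789888000 / 186624000 = 112112.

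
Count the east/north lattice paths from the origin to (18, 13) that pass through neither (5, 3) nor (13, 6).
Number of paths = 128014915

Inclusion–exclusion. Total paths: C(31, 18) = 206253075. Through P₁: C(8, 5)·C(23, 13) = 64067696. Through P₂: C(19, 13)·C(12, 5) = 21488544. Since P₁ is strictly southwest of P₂, a monotone path through both must visit P₁ then P₂; paths through both = C(8, 5)·C(11, 8)·C(12, 5) = 7318080. Avoid both = 206253075 − 64067696 − 21488544 + 7318080 = 128014915.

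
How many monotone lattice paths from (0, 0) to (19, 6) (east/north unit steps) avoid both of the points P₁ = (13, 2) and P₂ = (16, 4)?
Number of paths = 117100

Inclusion–exclusion. Total paths: C(25, 19) = 177100. Through P₁: C(15, 13)·C(10, 6) = 22050. Through P₂: C(20, 16)·C(5, 3) = 48450. Since P₁ is strictly southwest of P₂, a monotone path through both must visit P₁ then P₂; paths through both = C(15, 13)·C(5, 3)·C(5, 3) = 10500. Avoid both = 177100 − 22050 − 48450 + 10500 = 117100.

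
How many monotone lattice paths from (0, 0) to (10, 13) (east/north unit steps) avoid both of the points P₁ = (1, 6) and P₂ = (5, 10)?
Number of paths = 923258

Inclusion–exclusion. Total paths: C(23, 10) = 1144066. Through P₁: C(7, 1)·C(16, 9) = 80080. Through P₂: C(15, 5)·C(8, 5) = 168168. Since P₁ is strictly southwest of P₂, a monotone path through both must visit P₁ then P₂; paths through both = C(7, 1)·C(8, 4)·C(8, 5) = 27440. Avoid both = 1144066 − 80080 − 168168 + 27440 = 923258.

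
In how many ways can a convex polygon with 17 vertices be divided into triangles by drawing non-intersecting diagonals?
C_15 = 9694845

These polygon triangulations are counted by the Catalan number C_n = (1/(n + 1)) · C(2n, n). For n = 15: C_15 = (1/16) · C(30, 15) = 155117520/16 = 9694845.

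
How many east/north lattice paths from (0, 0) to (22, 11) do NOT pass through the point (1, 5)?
Number of paths = 191760660

Total paths from (0, 0) to (22, 11): C(33, 22) = 193536720. Paths through (1, 5): (paths (0, 0) → (1, 5)) × (paths (1, 5) → (22, 11)) = C(6, 1) · C(27, 21) = 6 · 296010 = 1776060. Avoidance count = 193536720 − 1776060 = 191760660.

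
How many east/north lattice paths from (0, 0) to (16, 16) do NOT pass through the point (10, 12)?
Number of paths = 465284730

Total paths from (0, 0) to (16, 16): C(32, 16) = 601080390. Paths through (10, 12): (paths (0, 0) → (10, 12)) × (paths (10, 12) → (16, 16)) = C(22, 10) · C(10, 6) = 646646 · 210 = 135795660. Avoidance count = 601080390 − 135795660 = 465284730.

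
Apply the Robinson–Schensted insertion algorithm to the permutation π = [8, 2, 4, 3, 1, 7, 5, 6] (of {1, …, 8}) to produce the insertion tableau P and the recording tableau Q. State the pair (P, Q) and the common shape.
P = [1, 3, 5, 6] / [2, 7] / [4] / [8];  Q = [1, 3, 6, 8] / [2, 7] / [4] / [5];  common shape = (4, 2, 1, 1)

Row-insert the values π_1, π_2, … into P one at a time, bumping the leftmost entry strictly greater than the inserted value down to the next row. The recording tableau Q records, in position (i, j), the step at which that cell was added to P.
  Insert 8 (step 1): P = [8];  Q = [1]
  Insert 2 (step 2): P = [2] / [8];  Q = [1] / [2]
  Insert 4 (step 3): P = [2, 4] / [8];  Q = [1, 3] / [2]
  Insert 3 (step 4): P = [2, 3] / [4] / [8];  Q = [1, 3] / [2] / [4]
  Insert 1 (step 5): P = [1, 3] / [2] / [4] / [8];  Q = [1, 3] / [2] / [4] / [5]
  Insert 7 (step 6): P = [1, 3, 7] / [2] / [4] / [8];  Q = [1, 3, 6] / [2] / [4] / [5]
  Insert 5 (step 7): P = [1, 3, 5] / [2, 7] / [4] / [8];  Q = [1, 3, 6] / [2, 7] / [4] / [5]
  Insert 6 (step 8): P = [1, 3, 5, 6] / [2, 7] / [4] / [8];  Q = [1, 3, 6, 8] / [2, 7] / [4] / [5]
Final shape: (4, 2, 1, 1).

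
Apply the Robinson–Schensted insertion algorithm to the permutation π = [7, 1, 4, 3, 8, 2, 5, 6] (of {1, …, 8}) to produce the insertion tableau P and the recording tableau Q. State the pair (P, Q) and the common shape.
P = [1, 2, 5, 6] / [3, 8] / [4] / [7];  Q = [1, 3, 5, 8] / [2, 7] / [4] / [6];  common shape = (4, 2, 1, 1)

Row-insert the values π_1, π_2, … into P one at a time, bumping the leftmost entry strictly greater than the inserted value down to the next row. The recording tableau Q records, in position (i, j), the step at which that cell was added to P.
  Insert 7 (step 1): P = [7];  Q = [1]
  Insert 1 (step 2): P = [1] / [7];  Q = [1] / [2]
  Insert 4 (step 3): P = [1, 4] / [7];  Q = [1, 3] / [2]
  Insert 3 (step 4): P = [1, 3] / [4] / [7];  Q = [1, 3] / [2] / [4]
  Insert 8 (step 5): P = [1, 3, 8] / [4] / [7];  Q = [1, 3, 5] / [2] / [4]
  Insert 2 (step 6): P = [1, 2, 8] / [3] / [4] / [7];  Q = [1, 3, 5] / [2] / [4] / [6]
  Insert 5 (step 7): P = [1, 2, 5] / [3, 8] / [4] / [7];  Q = [1, 3, 5] / [2, 7] / [4] / [6]
  Insert 6 (step 8): P = [1, 2, 5, 6] / [3, 8] / [4] / [7];  Q = [1, 3, 5, 8] / [2, 7] / [4] / [6]
Final shape: (4, 2, 1, 1).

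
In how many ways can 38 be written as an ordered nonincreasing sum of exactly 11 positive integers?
p(38, 11 parts) = 2331

Partitions of n into exactly k parts are in bijection with partitions of n − k into at most k parts (subtract 1 from each part). So p(38, exactly 11) = p(27, parts ≤ 11). Computing via the recurrence p(m, j) = p(m, j−1) + p(m−j, j) gives 2331.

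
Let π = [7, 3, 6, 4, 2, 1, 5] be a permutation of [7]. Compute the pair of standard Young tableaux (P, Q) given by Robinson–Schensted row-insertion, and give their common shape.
P = [1, 4, 5] / [2] / [3] / [6] / [7];  Q = [1, 3, 7] / [2] / [4] / [5] / [6];  common shape = (3, 1, 1, 1, 1)

Row-insert the values π_1, π_2, … into P one at a time, bumping the leftmost entry strictly greater than the inserted value down to the next row. The recording tableau Q records, in position (i, j), the step at which that cell was added to P.
  Insert 7 (step 1): P = [7];  Q = [1]
  Insert 3 (step 2): P = [3] / [7];  Q = [1] / [2]
  Insert 6 (step 3): P = [3, 6] / [7];  Q = [1, 3] / [2]
  Insert 4 (step 4): P = [3, 4] / [6] / [7];  Q = [1, 3] / [2] / [4]
  Insert 2 (step 5): P = [2, 4] / [3] / [6] / [7];  Q = [1, 3] / [2] / [4] / [5]
  Insert 1 (step 6): P = [1, 4] / [2] / [3] / [6] / [7];  Q = [1, 3] / [2] / [4] / [5] / [6]
  Insert 5 (step 7): P = [1, 4, 5] / [2] / [3] / [6] / [7];  Q = [1, 3, 7] / [2] / [4] / [5] / [6]
Final shape: (3, 1, 1, 1, 1).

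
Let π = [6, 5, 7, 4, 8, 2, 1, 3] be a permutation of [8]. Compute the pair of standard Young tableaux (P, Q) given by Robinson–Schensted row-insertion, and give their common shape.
P = [1, 3, 8] / [2, 7] / [4] / [5] / [6];  Q = [1, 3, 5] / [2, 8] / [4] / [6] / [7];  common shape = (3, 2, 1, 1, 1)

Row-insert the values π_1, π_2, … into P one at a time, bumping the leftmost entry strictly greater than the inserted value down to the next row. The recording tableau Q records, in position (i, j), the step at which that cell was added to P.
  Insert 6 (step 1): P = [6];  Q = [1]
  Insert 5 (step 2): P = [5] / [6];  Q = [1] / [2]
  Insert 7 (step 3): P = [5, 7] / [6];  Q = [1, 3] / [2]
  Insert 4 (step 4): P = [4, 7] / [5] / [6];  Q = [1, 3] / [2] / [4]
  Insert 8 (step 5): P = [4, 7, 8] / [5] / [6];  Q = [1, 3, 5] / [2] / [4]
  Insert 2 (step 6): P = [2, 7, 8] / [4] / [5] / [6];  Q = [1, 3, 5] / [2] / [4] / [6]
  Insert 1 (step 7): P = [1, 7, 8] / [2] / [4] / [5] / [6];  Q = [1, 3, 5] / [2] / [4] / [6] / [7]
  Insert 3 (step 8): P = [1, 3, 8] / [2, 7] / [4] / [5] / [6];  Q = [1, 3, 5] / [2, 8] / [4] / [6] / [7]
Final shape: (3, 2, 1, 1, 1).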